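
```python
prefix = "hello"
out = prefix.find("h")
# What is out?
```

Trace:
`prefix = "hello"` → prefix = 'hello'
`out = prefix.find("h")` → out = 0
So out = 0

Answer: 0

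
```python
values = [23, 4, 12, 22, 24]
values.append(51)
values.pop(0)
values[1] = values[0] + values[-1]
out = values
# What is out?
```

Trace:
`values = [23, 4, 12, 22, 24]` → values = [23, 4, 12, 22, 24]
`values.append(51)` → values = [23, 4, 12, 22, 24, 51]
`values.pop(0)` → values = [4, 12, 22, 24, 51]
`values[1] = values[0] + values[-1]` → values = [4, 55, 22, 24, 51]
`out = values` → out = [4, 55, 22, 24, 51]
So out = [4, 55, 22, 24, 51]

Answer: [4, 55, 22, 24, 51]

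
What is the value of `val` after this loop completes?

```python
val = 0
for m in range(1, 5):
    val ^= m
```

XOR of 1 to 4
`val` takes the values: 0 → 1 → 3 → 0 → 4

Answer: 4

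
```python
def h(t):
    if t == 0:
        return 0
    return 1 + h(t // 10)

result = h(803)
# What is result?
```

Count of digits of 803: 3

Answer: 3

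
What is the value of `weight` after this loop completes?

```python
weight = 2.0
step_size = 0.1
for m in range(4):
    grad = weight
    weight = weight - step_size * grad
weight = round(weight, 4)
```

Gradient descent: w = 2.0 * (1 - 0.1)^4
`weight` takes the values: 2.0 → 1.8 → 1.62 → 1.458 → 1.3122

Answer: 1.3122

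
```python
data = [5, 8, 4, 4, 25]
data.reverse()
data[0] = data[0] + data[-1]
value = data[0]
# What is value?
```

Trace:
`data = [5, 8, 4, 4, 25]` → data = [5, 8, 4, 4, 25]
`data.reverse()` → data = [25, 4, 4, 8, 5]
`data[0] = data[0] + data[-1]` → data = [30, 4, 4, 8, 5]
`value = data[0]` → value = 30
So value = 30

Answer: 30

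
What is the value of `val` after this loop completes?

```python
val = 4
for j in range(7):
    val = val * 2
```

Multiply by 2, 7 times: 4 * 2^7 = 512
`val` takes the values: 4 → 8 → 16 → 32 → 64 → 128 → 256 → 512

Answer: 512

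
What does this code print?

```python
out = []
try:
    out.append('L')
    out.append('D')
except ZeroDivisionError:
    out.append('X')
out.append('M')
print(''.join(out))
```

Execution trace: 'L' (try body) → 'D' (try body, no exception) → 'M' (after the try/except). Output: LDM

Answer: LDM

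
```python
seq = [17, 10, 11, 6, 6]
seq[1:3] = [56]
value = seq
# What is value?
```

Trace:
`seq = [17, 10, 11, 6, 6]` → seq = [17, 10, 11, 6, 6]
`seq[1:3] = [56]` → seq = [17, 56, 6, 6]
`value = seq` → value = [17, 56, 6, 6]
So value = [17, 56, 6, 6]

Answer: [17, 56, 6, 6]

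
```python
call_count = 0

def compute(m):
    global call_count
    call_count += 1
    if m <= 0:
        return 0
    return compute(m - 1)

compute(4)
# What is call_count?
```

Linear recursion stepping by 1: 5 calls from m=4 down to ≤0.

Answer: 5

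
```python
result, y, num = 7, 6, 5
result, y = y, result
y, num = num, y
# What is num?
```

Trace:
`result, y, num = 7, 6, 5` → result = 7; y = 6; num = 5
`result, y = y, result` → result = 6; y = 7
`y, num = num, y` → y = 5; num = 7
So num = 7

Answer: 7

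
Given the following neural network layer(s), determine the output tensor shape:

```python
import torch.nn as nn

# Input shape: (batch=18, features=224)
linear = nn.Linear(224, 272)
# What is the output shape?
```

Input: (18, 224) -> Output: (18, 272)

Answer: (18, 272)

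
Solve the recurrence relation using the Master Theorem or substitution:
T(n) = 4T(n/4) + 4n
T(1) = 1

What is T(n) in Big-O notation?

By Master Theorem: a=4, b=4, f(n)=4n. Since log_4(4) = 1 and f(n) = Θ(n^1), Case 2 applies. T(n) = O(n log n).

Answer: O(n log n)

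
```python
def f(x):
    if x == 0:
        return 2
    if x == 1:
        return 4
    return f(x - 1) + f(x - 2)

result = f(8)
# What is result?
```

Build up from base cases: f(0)=2, f(1)=4, f(2)=6, f(3)=10, f(4)=16, f(5)=26, f(6)=42, ..., f(8)=110

Answer: 110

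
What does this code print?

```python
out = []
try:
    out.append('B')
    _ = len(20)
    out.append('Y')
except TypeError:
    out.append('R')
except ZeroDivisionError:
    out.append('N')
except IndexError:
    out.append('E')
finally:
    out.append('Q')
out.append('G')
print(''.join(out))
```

Execution trace: 'B' (try body) → 'R' (except TypeError) → 'Q' (finally) → 'G' (after the try/except). Output: BRQG

Answer: BRQG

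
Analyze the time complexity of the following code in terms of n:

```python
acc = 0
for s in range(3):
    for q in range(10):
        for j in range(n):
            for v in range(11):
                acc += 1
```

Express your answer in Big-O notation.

Each loop level contributes: 1 × 1 × n × 1. Multiplying the contributions gives O(n).

Answer: O(n)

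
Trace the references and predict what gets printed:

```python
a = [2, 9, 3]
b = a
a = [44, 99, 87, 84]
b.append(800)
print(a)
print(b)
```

Key concept: rebinding vs mutation: a is rebound to a new list, b still points at the original.
Step by step:
`a = [2, 9, 3]` → a = [2, 9, 3]
`b = a` → b = [2, 9, 3] (same object as a)
`a = [44, 99, 87, 84]` → a = [44, 99, 87, 84]
`b.append(800)` → b = [2, 9, 3, 800]
`print(a)` → prints [44, 99, 87, 84]
`print(b)` → prints [2, 9, 3, 800]

Answer:
[44, 99, 87, 84]
[2, 9, 3, 800]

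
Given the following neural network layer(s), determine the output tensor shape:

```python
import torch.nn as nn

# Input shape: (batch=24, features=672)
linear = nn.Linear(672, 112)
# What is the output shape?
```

Input: (24, 672) -> Output: (24, 112)

Answer: (24, 112)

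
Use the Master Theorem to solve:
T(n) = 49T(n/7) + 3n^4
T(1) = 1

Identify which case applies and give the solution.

a=49, b=7, f(n)=3n^4. log_7(49) = 2. Since c=4 > 2 and the regularity condition holds (49(n/7)^4 = (49/7^4)n^4 with 49/7^4 < 1), Case 3 applies: T(n) = Θ(f(n)) = O(n^4).

Answer: O(n^4) - Case 3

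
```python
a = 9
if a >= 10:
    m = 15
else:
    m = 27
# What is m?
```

Trace:
`a = 9` → a = 9
`if a >= 10: ...` → a >= 10 is False, take else branch → m = 27
So m = 27

Answer: 27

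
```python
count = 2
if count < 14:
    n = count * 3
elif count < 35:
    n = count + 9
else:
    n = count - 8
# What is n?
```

Trace:
`count = 2` → count = 2
`if count < 14: ...` → count < 14 is True → n = 6
So n = 6

Answer: 6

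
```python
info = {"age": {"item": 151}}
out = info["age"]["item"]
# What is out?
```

Trace:
`info = {"age": {"item": 151}}` → info = {'age': {'item': 151}}
`out = info["age"]["item"]` → out = 151
So out = 151

Answer: 151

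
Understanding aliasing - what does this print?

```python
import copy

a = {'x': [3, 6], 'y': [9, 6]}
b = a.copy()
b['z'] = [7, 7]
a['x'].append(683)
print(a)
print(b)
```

Key concept: shallow copy of dict with mutable values.
Step by step:
`a = {'x': [3, 6], 'y': [9, 6]}` → a = {'x': [3, 6], 'y': [9, 6]}
`b = a.copy()` → b = {'x': [3, 6], 'y': [9, 6]}
`b['z'] = [7, 7]` → b = {'x': [3, 6], 'y': [9, 6], 'z': [7, 7]}
`a['x'].append(683)` → a = {'x': [3, 6, 683], 'y': [9, 6]}; b = {'x': [3, 6, 683], 'y': [9, 6], 'z': [7, 7]}
`print(a)` → prints {'x': [3, 6, 683], 'y': [9, 6]}
`print(b)` → prints {'x': [3, 6, 683], 'y': [9, 6], 'z': [7, 7]}

Answer:
{'x': [3, 6, 683], 'y': [9, 6]}
{'x': [3, 6, 683], 'y': [9, 6], 'z': [7, 7]}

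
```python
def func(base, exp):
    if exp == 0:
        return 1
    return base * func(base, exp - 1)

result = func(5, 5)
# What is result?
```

func(5, 5) = 5 * 5 * 5 * 5 * 5 = 3125

Answer: 3125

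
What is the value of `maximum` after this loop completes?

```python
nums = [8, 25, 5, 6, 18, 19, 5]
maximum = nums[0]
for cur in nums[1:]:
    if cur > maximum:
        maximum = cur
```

Maximum of [8, 25, 5, 6, 18, 19, 5]
`maximum` takes the values: 8 → 25

Answer: 25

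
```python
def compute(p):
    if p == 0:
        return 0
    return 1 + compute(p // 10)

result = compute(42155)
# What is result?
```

Count of digits of 42155: 5

Answer: 5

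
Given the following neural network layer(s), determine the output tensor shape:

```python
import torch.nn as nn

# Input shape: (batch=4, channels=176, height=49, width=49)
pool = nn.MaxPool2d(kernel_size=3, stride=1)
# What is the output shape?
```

Input: (4, 176, 49, 49) -> Output: (4, 176, 47, 47)

Answer: (4, 176, 47, 47)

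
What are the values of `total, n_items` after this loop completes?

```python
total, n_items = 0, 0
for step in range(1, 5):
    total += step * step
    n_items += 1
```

Sum of squares and count
`total, n_items` takes the values: (0, 0) → (1, 0) → (1, 1) → (5, 1) → (5, 2) → (14, 2) → (14, 3) → (30, 3) → (30, 4)

Answer: 30, 4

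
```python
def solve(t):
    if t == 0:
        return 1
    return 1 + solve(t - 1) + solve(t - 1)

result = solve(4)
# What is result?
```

solve(t) = 1 + 2·solve(t-1), solve(0)=1. Closed form: (1+1)·2^4 - 1 = 31.

Answer: 31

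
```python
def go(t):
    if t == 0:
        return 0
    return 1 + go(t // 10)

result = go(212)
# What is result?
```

Count of digits of 212: 3

Answer: 3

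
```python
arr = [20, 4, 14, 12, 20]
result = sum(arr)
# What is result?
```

Trace:
`arr = [20, 4, 14, 12, 20]` → arr = [20, 4, 14, 12, 20]
`result = sum(arr)` → result = 70
So result = 70

Answer: 70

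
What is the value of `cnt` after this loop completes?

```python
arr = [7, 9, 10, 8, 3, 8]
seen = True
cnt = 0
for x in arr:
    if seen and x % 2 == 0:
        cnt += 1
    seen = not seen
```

Count even values at even positions
`cnt` takes the values: 0 → 1

Answer: 1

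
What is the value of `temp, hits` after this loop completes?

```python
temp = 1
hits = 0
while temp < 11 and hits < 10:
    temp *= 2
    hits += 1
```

Double until >= 11 or 10 iterations
`temp, hits` takes the values: (1, 0) → (2, 0) → (2, 1) → (4, 1) → (4, 2) → (8, 2) → (8, 3) → (16, 3) → (16, 4)

Answer: 16, 4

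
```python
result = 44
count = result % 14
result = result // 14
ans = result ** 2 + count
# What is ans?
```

Trace:
`result = 44` → result = 44
`count = result % 14` → count = 2
`result = result // 14` → result = 3
`ans = result ** 2 + count` → ans = 11
So ans = 11

Answer: 11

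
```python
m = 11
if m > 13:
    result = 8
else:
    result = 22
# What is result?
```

Trace:
`m = 11` → m = 11
`if m > 13: ...` → m > 13 is False, take else branch → result = 22
So result = 22

Answer: 22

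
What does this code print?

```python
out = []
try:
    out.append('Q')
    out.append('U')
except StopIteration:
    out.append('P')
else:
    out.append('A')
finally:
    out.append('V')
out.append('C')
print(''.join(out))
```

Execution trace: 'Q' (try body) → 'U' (try body, no exception) → 'A' (else) → 'V' (finally) → 'C' (after the try/except). Output: QUAVC

Answer: QUAVC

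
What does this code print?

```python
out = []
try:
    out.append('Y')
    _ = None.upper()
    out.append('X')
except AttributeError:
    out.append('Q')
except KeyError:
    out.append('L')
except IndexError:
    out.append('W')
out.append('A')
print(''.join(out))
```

Execution trace: 'Y' (try body) → 'Q' (except AttributeError) → 'A' (after the try/except). Output: YQA

Answer: YQA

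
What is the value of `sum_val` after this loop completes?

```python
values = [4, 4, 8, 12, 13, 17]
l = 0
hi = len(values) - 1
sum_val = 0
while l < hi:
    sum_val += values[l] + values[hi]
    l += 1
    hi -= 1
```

Sum of pairs from ends
`sum_val` takes the values: 0 → 21 → 38 → 58

Answer: 58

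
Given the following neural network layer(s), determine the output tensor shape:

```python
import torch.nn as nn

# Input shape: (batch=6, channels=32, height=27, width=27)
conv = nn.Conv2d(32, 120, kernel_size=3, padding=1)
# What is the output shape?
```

Input: (6, 32, 27, 27) -> Output: (6, 120, 27, 27)

Answer: (6, 120, 27, 27)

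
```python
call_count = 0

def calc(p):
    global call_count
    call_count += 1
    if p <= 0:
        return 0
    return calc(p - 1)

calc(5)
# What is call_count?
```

Linear recursion stepping by 1: 6 calls from p=5 down to ≤0.

Answer: 6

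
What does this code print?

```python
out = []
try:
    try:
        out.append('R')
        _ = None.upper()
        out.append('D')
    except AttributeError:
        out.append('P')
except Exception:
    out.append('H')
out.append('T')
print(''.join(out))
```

Execution trace: 'R' (inner try body) → 'P' (inner except AttributeError) → 'T' (after the try/except). Output: RPT

Answer: RPT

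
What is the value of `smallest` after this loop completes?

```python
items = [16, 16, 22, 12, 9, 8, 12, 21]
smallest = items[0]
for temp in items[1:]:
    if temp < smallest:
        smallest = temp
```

Minimum of [16, 16, 22, 12, 9, 8, 12, 21]
`smallest` takes the values: 16 → 12 → 9 → 8

Answer: 8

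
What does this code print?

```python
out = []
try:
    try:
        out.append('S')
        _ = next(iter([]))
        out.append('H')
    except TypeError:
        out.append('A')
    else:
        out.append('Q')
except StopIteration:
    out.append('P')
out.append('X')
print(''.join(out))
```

Execution trace: 'S' (try body) → 'P' (outer except StopIteration) → 'X' (after the try/except). Output: SPX

Answer: SPX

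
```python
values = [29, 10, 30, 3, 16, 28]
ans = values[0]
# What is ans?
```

Trace:
`values = [29, 10, 30, 3, 16, 28]` → values = [29, 10, 30, 3, 16, 28]
`ans = values[0]` → ans = 29
So ans = 29

Answer: 29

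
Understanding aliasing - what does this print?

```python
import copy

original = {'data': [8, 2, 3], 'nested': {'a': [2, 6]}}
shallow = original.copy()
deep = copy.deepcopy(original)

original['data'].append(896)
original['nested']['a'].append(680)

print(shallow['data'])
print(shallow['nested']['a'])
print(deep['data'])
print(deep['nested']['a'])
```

Key concept: comparing shallow vs deep copy.
Step by step:
`original = {'data': [8, 2, 3], 'nested': {'a': [2, 6]}}` → original = {'data': [8, 2, 3], 'nested': {'a': [2, 6]}}
`shallow = original.copy()` → shallow = {'data': [8, 2, 3], 'nested': {'a': [2, 6]}}
`deep = copy.deepcopy(original)` → deep = {'data': [8, 2, 3], 'nested': {'a': [2, 6]}}
`original['data'].append(896)` → original = {'data': [8, 2, 3, 896], 'nested': {'a': [2, 6]}}; shallow = {'data': [8, 2, 3, 896], 'nested': {'a': [2, 6]}}
`original['nested']['a'].append(680)` → original = {'data': [8, 2, 3, 896], 'nested': {'a': [2, 6, 680]}}; shallow = {'data': [8, 2, 3, 896], 'nested': {'a': [2, 6, 680]}}
`print(shallow['data'])` → prints [8, 2, 3, 896]
`print(shallow['nested']['a'])` → prints [2, 6, 680]
`print(deep['data'])` → prints [8, 2, 3]
`print(deep['nested']['a'])` → prints [2, 6]

Answer:
[8, 2, 3, 896]
[2, 6, 680]
[8, 2, 3]
[2, 6]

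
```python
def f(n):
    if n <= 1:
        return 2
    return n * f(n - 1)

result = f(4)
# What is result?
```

f(4) = 4 * 3 * 2 * 2 = 48

Answer: 48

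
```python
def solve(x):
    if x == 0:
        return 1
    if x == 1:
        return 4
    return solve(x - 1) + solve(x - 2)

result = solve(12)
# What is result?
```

Build up from base cases: solve(0)=1, solve(1)=4, solve(2)=5, solve(3)=9, solve(4)=14, solve(5)=23, solve(6)=37, ..., solve(12)=665

Answer: 665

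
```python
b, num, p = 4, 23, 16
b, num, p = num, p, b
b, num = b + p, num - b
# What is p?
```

Trace:
`b, num, p = 4, 23, 16` → b = 4; num = 23; p = 16
`b, num, p = num, p, b` → b = 23; num = 16; p = 4
`b, num = b + p, num - b` → b = 27; num = -7
So p = 4

Answer: 4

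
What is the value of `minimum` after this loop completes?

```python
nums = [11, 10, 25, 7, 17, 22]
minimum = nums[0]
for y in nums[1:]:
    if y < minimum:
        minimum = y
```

Minimum of [11, 10, 25, 7, 17, 22]
`minimum` takes the values: 11 → 10 → 7

Answer: 7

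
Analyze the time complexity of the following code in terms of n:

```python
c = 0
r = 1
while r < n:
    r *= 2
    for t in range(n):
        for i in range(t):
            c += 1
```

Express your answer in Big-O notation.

Each loop level contributes: log n × n × n. Multiplying the contributions gives O(n^2 log n).

Answer: O(n^2 log n)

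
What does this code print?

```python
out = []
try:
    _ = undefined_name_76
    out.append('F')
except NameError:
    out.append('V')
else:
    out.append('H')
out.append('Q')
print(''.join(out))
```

Execution trace: 'V' (except NameError) → 'Q' (after the try/except). Output: VQ

Answer: VQ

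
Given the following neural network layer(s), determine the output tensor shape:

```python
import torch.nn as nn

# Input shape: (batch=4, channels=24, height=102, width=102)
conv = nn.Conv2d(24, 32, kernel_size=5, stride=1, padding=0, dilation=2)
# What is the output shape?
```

Input: (4, 24, 102, 102) -> Output: (4, 32, 94, 94)

Answer: (4, 32, 94, 94)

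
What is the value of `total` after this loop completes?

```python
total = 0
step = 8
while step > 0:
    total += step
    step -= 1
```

Sum 8 down to 1
`total` takes the values: 0 → 8 → 15 → 21 → 26 → 30 → 33 → 35 → 36

Answer: 36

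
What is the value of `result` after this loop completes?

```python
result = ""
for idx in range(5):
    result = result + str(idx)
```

Concatenate digits 0 to 4
`result` takes the values: "" → "0" → "01" → "012" → "0123" → "01234"

Answer: "01234"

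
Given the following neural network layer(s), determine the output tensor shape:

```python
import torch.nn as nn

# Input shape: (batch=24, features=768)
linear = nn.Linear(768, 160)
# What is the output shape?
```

Input: (24, 768) -> Output: (24, 160)

Answer: (24, 160)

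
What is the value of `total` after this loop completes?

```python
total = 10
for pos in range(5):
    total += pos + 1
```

Start at 10, add 1 to 5 = 25
`total` takes the values: 10 → 11 → 13 → 16 → 20 → 25

Answer: 25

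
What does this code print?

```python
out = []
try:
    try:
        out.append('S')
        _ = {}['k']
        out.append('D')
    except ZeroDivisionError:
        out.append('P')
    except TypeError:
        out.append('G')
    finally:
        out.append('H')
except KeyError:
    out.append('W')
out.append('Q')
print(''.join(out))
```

Execution trace: 'S' (try body) → 'H' (finally) → 'W' (outer except KeyError) → 'Q' (after the try/except). Output: SHWQ

Answer: SHWQ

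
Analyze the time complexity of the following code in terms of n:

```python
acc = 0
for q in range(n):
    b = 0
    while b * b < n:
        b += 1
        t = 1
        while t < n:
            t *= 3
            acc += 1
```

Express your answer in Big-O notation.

Each loop level contributes: n × √n × log n. Multiplying the contributions gives O(n√n log n).

Answer: O(n√n log n)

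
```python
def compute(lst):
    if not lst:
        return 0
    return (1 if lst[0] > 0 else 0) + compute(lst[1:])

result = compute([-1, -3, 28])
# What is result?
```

Count of positive elements in [-1, -3, 28] = 1

Answer: 1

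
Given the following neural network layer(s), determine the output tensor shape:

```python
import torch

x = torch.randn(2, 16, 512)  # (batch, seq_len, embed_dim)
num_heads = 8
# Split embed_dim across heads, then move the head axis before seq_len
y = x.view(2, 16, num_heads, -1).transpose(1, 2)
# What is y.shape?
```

Input: (2, 16, 512) -> head_dim = 512 // 8 = 64; after view: (2, 16, 8, 64) -> after transpose(1, 2): (2, 8, 16, 64) -> Output: (2, 8, 16, 64)

Answer: (2, 8, 16, 64)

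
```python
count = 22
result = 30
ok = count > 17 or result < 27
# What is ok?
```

Trace:
`count = 22` → count = 22
`result = 30` → result = 30
`ok = count > 17 or result < 27` → ok = True
So ok = True

Answer: True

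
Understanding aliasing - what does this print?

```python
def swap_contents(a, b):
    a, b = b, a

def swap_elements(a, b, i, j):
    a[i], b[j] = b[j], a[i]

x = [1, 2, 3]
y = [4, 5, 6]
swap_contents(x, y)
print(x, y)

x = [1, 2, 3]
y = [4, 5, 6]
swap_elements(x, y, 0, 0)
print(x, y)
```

Key concept: parameter rebinding vs mutation.
Step by step:
`x = [1, 2, 3]` → x = [1, 2, 3]
`y = [4, 5, 6]` → y = [4, 5, 6]
`swap_contents(x, y)` → no visible change to tracked variables
`print(x, y)` → prints [1, 2, 3] [4, 5, 6]
`x = [1, 2, 3]` → x = [1, 2, 3]
`y = [4, 5, 6]` → y = [4, 5, 6]
`swap_elements(x, y, 0, 0)` → x = [4, 2, 3]; y = [1, 5, 6]
`print(x, y)` → prints [4, 2, 3] [1, 5, 6]

Answer:
[1, 2, 3] [4, 5, 6]
[4, 2, 3] [1, 5, 6]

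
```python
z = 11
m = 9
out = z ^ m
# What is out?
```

Trace:
`z = 11` → z = 11
`m = 9` → m = 9
`out = z ^ m` → out = 2
So out = 2

Answer: 2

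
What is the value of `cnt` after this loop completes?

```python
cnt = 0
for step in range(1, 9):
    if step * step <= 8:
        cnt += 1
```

Count numbers where step² ≤ 8
`cnt` takes the values: 0 → 1 → 2

Answer: 2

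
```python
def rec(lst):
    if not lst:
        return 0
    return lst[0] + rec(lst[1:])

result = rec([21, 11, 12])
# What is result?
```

21 + 11 + 12 + 0 = 44

Answer: 44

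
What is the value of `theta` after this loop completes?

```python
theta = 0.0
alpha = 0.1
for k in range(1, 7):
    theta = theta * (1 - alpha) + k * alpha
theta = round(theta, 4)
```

Moving average with lr=0.1
`theta` takes the values: 0.0 → 0.1 → 0.29 → 0.561 → 0.9049 → 1.31441 → 1.782969 → 1.783

Answer: 1.783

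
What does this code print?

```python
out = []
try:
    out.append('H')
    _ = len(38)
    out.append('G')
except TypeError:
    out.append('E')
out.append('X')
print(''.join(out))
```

Execution trace: 'H' (try body) → 'E' (except TypeError) → 'X' (after the try/except). Output: HEX

Answer: HEX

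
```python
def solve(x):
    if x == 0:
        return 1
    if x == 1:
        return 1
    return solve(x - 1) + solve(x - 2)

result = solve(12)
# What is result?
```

Build up from base cases: solve(0)=1, solve(1)=1, solve(2)=2, solve(3)=3, solve(4)=5, solve(5)=8, solve(6)=13, ..., solve(12)=233

Answer: 233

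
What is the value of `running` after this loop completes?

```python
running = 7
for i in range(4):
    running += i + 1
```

Start at 7, add 1 to 4 = 17
`running` takes the values: 7 → 8 → 10 → 13 → 17

Answer: 17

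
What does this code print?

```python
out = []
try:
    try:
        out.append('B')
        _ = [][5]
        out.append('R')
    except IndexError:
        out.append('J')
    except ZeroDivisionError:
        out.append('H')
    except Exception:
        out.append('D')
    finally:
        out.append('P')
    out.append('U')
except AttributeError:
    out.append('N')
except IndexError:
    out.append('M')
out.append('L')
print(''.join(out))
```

Execution trace: 'B' (inner try body) → 'J' (inner except IndexError) → 'P' (inner finally) → 'U' (try body, no exception) → 'L' (after the try/except). Output: BJPUL

Answer: BJPUL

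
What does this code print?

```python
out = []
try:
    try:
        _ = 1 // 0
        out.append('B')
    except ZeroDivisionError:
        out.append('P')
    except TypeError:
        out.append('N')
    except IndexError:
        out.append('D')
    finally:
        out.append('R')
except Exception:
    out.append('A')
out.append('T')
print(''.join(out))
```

Execution trace: 'P' (inner except ZeroDivisionError) → 'R' (inner finally) → 'T' (after the try/except). Output: PRT

Answer: PRT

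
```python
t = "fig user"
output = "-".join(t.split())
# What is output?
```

Trace:
`t = "fig user"` → t = 'fig user'
`output = "-".join(t.split())` → output = 'fig-user'
So output = 'fig-user'

Answer: 'fig-user'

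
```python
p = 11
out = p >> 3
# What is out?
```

Trace:
`p = 11` → p = 11
`out = p >> 3` → out = 1
So out = 1

Answer: 1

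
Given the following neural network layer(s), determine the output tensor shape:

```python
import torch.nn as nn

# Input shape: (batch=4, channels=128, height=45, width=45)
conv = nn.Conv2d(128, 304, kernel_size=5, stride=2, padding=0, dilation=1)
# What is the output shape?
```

Input: (4, 128, 45, 45) -> Output: (4, 304, 21, 21)

Answer: (4, 304, 21, 21)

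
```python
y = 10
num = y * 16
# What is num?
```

Trace:
`y = 10` → y = 10
`num = y * 16` → num = 160
So num = 160

Answer: 160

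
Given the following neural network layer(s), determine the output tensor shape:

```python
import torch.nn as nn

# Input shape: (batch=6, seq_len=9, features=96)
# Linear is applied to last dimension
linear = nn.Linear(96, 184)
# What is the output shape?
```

Input: (6, 9, 96) -> Output: (6, 9, 184)

Answer: (6, 9, 184)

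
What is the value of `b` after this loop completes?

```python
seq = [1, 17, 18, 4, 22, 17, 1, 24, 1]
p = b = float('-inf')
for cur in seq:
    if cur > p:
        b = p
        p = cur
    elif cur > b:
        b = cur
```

Second largest (with repeats) in [1, 17, 18, 4, 22, 17, 1, 24, 1]
`b` takes the values: -inf → 1 → 17 → 18 → 22

Answer: 22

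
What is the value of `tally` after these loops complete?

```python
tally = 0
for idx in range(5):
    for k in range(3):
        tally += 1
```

5 * 3 = 15
`tally` takes the values: 0 → 1 → 2 → 3 → 4 → 5 → 6 → 7 → 8 → 9 → 10 → 11 → 12 → 13 → 14 → 15

Answer: 15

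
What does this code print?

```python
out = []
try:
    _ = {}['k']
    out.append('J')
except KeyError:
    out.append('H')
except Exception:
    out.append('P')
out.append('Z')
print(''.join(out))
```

Execution trace: 'H' (except KeyError) → 'Z' (after the try/except). Output: HZ

Answer: HZ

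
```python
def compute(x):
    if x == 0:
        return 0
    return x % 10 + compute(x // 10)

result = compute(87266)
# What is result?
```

Sum of digits of 87266: 6 + 6 + 2 + 7 + 8 = 29

Answer: 29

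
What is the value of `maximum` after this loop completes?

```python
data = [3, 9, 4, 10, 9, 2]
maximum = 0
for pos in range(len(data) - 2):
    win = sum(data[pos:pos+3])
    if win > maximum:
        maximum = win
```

Max sum of 3-element window in [3, 9, 4, 10, 9, 2]
`maximum` takes the values: 0 → 16 → 23

Answer: 23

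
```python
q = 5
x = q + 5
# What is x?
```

Trace:
`q = 5` → q = 5
`x = q + 5` → x = 10
So x = 10

Answer: 10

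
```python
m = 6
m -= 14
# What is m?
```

Trace:
`m = 6` → m = 6
`m -= 14` → m = -8
So m = -8

Answer: -8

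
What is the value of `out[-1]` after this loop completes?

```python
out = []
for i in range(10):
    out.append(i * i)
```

Last element of squares 0 to 9
`out` takes the values: [] → [0] → [0, 1] → [0, 1, 4] → [0, 1, 4, 9] → [0, 1, 4, 9, 16] → [0, 1, 4, 9, 16, 25] → [0, 1, 4, 9, 16, 25, 36] → [0, 1, 4, 9, 16, 25, 36, 49] → [0, 1, 4, 9, 16, 25, 36, 49, 64] → [0, 1, 4, 9, 16, 25, 36, 49, 64, 81]
So `out[-1]` = 81

Answer: 81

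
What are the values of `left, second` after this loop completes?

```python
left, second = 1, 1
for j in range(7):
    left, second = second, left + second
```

Fibonacci: after 7 iterations
`left, second` takes the values: (1, 1) → (1, 2) → (2, 3) → (3, 5) → (5, 8) → (8, 13) → (13, 21) → (21, 34)

Answer: 21, 34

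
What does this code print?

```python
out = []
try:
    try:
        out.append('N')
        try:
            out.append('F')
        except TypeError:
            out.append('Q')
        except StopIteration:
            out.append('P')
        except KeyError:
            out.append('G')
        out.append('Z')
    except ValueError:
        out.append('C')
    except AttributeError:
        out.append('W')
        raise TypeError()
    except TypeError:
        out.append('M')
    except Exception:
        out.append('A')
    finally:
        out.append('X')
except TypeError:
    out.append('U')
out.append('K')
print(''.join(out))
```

Execution trace: 'N' (try body) → 'F' (inner try body, no exception) → 'Z' (try body, no exception) → 'X' (finally) → 'K' (after the try/except). Output: NFZXK

Answer: NFZXK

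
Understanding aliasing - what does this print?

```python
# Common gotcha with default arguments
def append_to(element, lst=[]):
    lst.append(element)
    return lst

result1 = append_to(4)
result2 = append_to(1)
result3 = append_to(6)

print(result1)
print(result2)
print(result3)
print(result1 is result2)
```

Key concept: mutable default argument gotcha.
Step by step:
`result1 = append_to(4)` → result1 = [4]
`result2 = append_to(1)` → result1 = [4, 1] (same object as result2); result2 = [4, 1] (same object as result1)
`result3 = append_to(6)` → result1 = [4, 1, 6] (same object as result2, result3); result2 = [4, 1, 6] (same object as result1, result3); result3 = [4, 1, 6] (same object as result1, result2)
`print(result1)` → prints [4, 1, 6]
`print(result2)` → prints [4, 1, 6]
`print(result3)` → prints [4, 1, 6]
`print(result1 is result2)` → prints True

Answer:
[4, 1, 6]
[4, 1, 6]
[4, 1, 6]
True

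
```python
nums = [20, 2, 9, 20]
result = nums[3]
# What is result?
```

Trace:
`nums = [20, 2, 9, 20]` → nums = [20, 2, 9, 20]
`result = nums[3]` → result = 20
So result = 20

Answer: 20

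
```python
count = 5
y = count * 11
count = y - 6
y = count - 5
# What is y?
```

Trace:
`count = 5` → count = 5
`y = count * 11` → y = 55
`count = y - 6` → count = 49
`y = count - 5` → y = 44
So y = 44

Answer: 44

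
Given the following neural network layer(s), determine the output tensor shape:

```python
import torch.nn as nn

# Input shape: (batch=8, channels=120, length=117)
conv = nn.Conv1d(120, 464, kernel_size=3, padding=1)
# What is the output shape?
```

Input: (8, 120, 117) -> Output: (8, 464, 117)

Answer: (8, 464, 117)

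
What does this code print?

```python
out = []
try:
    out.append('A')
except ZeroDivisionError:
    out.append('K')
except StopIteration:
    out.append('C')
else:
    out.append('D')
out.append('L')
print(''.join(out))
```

Execution trace: 'A' (try body, no exception) → 'D' (else) → 'L' (after the try/except). Output: ADL

Answer: ADL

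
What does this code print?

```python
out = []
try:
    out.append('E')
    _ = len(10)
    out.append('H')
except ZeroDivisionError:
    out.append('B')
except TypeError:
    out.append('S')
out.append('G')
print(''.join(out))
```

Execution trace: 'E' (try body) → 'S' (except TypeError) → 'G' (after the try/except). Output: ESG

Answer: ESG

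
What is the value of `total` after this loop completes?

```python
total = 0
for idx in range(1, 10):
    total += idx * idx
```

Sum of squares 1² to 9² = 285
`total` takes the values: 0 → 1 → 5 → 14 → 30 → 55 → 91 → 140 → 204 → 285

Answer: 285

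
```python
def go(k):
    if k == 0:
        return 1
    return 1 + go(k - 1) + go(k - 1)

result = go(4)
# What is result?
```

go(k) = 1 + 2·go(k-1), go(0)=1. Closed form: (1+1)·2^4 - 1 = 31.

Answer: 31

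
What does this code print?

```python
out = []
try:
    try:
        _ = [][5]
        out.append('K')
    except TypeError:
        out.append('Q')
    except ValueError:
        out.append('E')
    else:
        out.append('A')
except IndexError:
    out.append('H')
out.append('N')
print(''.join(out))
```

Execution trace: 'H' (outer except IndexError) → 'N' (after the try/except). Output: HN

Answer: HN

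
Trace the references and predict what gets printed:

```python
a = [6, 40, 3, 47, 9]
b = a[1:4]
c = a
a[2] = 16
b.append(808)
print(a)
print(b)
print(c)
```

Key concept: slice vs alias.
Step by step:
`a = [6, 40, 3, 47, 9]` → a = [6, 40, 3, 47, 9]
`b = a[1:4]` → b = [40, 3, 47]
`c = a` → c = [6, 40, 3, 47, 9] (same object as a)
`a[2] = 16` → a = [6, 40, 16, 47, 9] (same object as c); c = [6, 40, 16, 47, 9] (same object as a)
`b.append(808)` → b = [40, 3, 47, 808]
`print(a)` → prints [6, 40, 16, 47, 9]
`print(b)` → prints [40, 3, 47, 808]
`print(c)` → prints [6, 40, 16, 47, 9]

Answer:
[6, 40, 16, 47, 9]
[40, 3, 47, 808]
[6, 40, 16, 47, 9]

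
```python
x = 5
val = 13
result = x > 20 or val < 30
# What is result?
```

Trace:
`x = 5` → x = 5
`val = 13` → val = 13
`result = x > 20 or val < 30` → result = True
So result = True

Answer: True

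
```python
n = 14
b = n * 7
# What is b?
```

Trace:
`n = 14` → n = 14
`b = n * 7` → b = 98
So b = 98

Answer: 98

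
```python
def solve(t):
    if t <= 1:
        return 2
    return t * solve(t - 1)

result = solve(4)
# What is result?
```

solve(4) = 4 * 3 * 2 * 2 = 48

Answer: 48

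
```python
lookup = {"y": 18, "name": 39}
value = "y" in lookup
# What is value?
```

Trace:
`lookup = {"y": 18, "name": 39}` → lookup = {'y': 18, 'name': 39}
`value = "y" in lookup` → value = True
So value = True

Answer: True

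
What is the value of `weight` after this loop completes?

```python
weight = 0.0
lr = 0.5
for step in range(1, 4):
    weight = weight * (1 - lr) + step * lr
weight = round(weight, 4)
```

Moving average with lr=0.5
`weight` takes the values: 0.0 → 0.5 → 1.25 → 2.125

Answer: 2.125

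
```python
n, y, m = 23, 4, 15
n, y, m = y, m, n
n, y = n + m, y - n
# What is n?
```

Trace:
`n, y, m = 23, 4, 15` → n = 23; y = 4; m = 15
`n, y, m = y, m, n` → n = 4; y = 15; m = 23
`n, y = n + m, y - n` → n = 27; y = 11
So n = 27

Answer: 27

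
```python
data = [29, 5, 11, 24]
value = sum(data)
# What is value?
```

Trace:
`data = [29, 5, 11, 24]` → data = [29, 5, 11, 24]
`value = sum(data)` → value = 69
So value = 69

Answer: 69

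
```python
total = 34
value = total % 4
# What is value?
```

Trace:
`total = 34` → total = 34
`value = total % 4` → value = 2
So value = 2

Answer: 2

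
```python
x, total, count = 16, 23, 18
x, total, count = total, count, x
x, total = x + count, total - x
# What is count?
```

Trace:
`x, total, count = 16, 23, 18` → x = 16; total = 23; count = 18
`x, total, count = total, count, x` → x = 23; total = 18; count = 16
`x, total = x + count, total - x` → x = 39; total = -5
So count = 16

Answer: 16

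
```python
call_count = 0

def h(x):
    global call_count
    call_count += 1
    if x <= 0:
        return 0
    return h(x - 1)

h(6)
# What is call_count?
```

Linear recursion stepping by 1: 7 calls from x=6 down to ≤0.

Answer: 7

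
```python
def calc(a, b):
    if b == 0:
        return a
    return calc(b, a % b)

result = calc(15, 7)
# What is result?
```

calc(15, 7) -> calc(7, 1) -> calc(1, 0) -> 1

Answer: 1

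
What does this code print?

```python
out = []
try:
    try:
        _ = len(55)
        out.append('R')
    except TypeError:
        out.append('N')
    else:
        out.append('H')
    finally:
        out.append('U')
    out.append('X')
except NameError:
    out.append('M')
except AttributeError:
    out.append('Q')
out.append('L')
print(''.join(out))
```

Execution trace: 'N' (inner except TypeError) → 'U' (inner finally) → 'X' (try body, no exception) → 'L' (after the try/except). Output: NUXL

Answer: NUXL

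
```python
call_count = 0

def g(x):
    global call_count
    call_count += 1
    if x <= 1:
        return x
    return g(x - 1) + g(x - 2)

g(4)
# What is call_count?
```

Calls(x) = 1 + Calls(x-1) + Calls(x-2); Calls(0)=Calls(1)=1. For x=4 this gives 9.

Answer: 9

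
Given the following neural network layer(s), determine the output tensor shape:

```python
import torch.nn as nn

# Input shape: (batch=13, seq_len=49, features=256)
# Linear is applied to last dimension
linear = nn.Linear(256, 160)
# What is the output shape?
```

Input: (13, 49, 256) -> Output: (13, 49, 160)

Answer: (13, 49, 160)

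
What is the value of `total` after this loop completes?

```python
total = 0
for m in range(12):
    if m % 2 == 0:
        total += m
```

Sum of even numbers 0 to 11
`total` takes the values: 0 → 2 → 6 → 12 → 20 → 30

Answer: 30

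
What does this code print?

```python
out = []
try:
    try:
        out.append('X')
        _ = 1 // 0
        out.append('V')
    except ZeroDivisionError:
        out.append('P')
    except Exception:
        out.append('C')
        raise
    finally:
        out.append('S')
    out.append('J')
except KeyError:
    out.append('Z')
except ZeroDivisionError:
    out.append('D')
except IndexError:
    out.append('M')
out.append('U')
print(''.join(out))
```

Execution trace: 'X' (inner try body) → 'P' (inner except ZeroDivisionError) → 'S' (inner finally) → 'J' (try body, no exception) → 'U' (after the try/except). Output: XPSJU

Answer: XPSJU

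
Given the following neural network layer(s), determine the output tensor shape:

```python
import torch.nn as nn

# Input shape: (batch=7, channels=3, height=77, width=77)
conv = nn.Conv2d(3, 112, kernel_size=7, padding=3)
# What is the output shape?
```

Input: (7, 3, 77, 77) -> Output: (7, 112, 77, 77)

Answer: (7, 112, 77, 77)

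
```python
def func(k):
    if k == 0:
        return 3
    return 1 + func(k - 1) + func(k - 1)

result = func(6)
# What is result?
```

func(k) = 1 + 2·func(k-1), func(0)=3. Closed form: (3+1)·2^6 - 1 = 255.

Answer: 255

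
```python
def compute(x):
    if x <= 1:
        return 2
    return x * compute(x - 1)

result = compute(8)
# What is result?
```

compute(8) = 8 * 7 * 6 * 5 * 4 * 3 * 2 * 2 = 80640

Answer: 80640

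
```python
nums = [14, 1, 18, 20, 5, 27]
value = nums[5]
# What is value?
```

Trace:
`nums = [14, 1, 18, 20, 5, 27]` → nums = [14, 1, 18, 20, 5, 27]
`value = nums[5]` → value = 27
So value = 27

Answer: 27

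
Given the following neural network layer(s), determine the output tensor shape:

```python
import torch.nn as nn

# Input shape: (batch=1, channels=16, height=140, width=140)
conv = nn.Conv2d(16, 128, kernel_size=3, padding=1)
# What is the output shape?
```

Input: (1, 16, 140, 140) -> Output: (1, 128, 140, 140)

Answer: (1, 128, 140, 140)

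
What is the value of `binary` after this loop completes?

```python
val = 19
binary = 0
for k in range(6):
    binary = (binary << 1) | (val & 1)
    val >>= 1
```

Reverse lowest 6 bits of 19
`binary` takes the values: 0 → 1 → 3 → 6 → 12 → 25 → 50

Answer: 50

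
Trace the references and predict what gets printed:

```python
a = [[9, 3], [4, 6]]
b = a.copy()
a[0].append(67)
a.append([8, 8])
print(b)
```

Key concept: shallow copy with nested lists.
Step by step:
`a = [[9, 3], [4, 6]]` → a = [[9, 3], [4, 6]]
`b = a.copy()` → b = [[9, 3], [4, 6]]
`a[0].append(67)` → a = [[9, 3, 67], [4, 6]]; b = [[9, 3, 67], [4, 6]]
`a.append([8, 8])` → a = [[9, 3, 67], [4, 6], [8, 8]]
`print(b)` → prints [[9, 3, 67], [4, 6]]

Answer: [[9, 3, 67], [4, 6]]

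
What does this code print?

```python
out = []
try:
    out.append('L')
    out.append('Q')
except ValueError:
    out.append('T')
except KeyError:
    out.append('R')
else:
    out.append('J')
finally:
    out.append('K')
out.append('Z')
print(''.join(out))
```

Execution trace: 'L' (try body) → 'Q' (try body, no exception) → 'J' (else) → 'K' (finally) → 'Z' (after the try/except). Output: LQJKZ

Answer: LQJKZ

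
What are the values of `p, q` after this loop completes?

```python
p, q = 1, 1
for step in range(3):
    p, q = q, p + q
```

Fibonacci: after 3 iterations
`p, q` takes the values: (1, 1) → (1, 2) → (2, 3) → (3, 5)

Answer: 3, 5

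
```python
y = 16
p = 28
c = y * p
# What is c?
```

Trace:
`y = 16` → y = 16
`p = 28` → p = 28
`c = y * p` → c = 448
So c = 448

Answer: 448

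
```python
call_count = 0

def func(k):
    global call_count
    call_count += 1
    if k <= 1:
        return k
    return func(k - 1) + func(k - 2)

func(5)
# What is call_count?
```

Calls(k) = 1 + Calls(k-1) + Calls(k-2); Calls(0)=Calls(1)=1. For k=5 this gives 15.

Answer: 15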